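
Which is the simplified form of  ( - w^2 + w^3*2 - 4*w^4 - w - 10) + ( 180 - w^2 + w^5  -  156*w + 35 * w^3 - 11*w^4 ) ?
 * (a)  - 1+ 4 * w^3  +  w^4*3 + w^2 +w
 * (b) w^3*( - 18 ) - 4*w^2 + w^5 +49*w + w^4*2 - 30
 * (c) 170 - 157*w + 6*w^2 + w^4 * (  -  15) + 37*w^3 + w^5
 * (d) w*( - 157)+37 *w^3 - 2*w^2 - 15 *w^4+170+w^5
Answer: d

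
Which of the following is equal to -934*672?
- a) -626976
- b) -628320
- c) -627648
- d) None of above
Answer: c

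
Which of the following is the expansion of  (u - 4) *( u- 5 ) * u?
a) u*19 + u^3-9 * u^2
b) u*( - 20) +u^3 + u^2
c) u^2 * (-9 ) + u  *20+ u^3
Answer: c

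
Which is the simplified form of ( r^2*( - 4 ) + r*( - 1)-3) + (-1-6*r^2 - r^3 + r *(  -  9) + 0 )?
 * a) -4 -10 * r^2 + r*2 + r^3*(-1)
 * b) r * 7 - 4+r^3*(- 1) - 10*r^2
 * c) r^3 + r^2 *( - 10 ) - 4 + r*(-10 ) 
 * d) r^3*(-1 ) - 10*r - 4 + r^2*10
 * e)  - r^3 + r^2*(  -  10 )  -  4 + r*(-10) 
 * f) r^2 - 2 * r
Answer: e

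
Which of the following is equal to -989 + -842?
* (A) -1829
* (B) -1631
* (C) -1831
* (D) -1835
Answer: C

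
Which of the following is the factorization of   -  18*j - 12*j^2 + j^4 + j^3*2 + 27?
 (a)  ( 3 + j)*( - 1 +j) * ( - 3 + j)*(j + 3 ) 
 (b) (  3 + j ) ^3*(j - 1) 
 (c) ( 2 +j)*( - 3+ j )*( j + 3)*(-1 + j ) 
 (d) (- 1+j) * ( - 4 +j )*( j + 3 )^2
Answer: a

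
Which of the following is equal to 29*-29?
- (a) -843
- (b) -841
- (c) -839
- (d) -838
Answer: b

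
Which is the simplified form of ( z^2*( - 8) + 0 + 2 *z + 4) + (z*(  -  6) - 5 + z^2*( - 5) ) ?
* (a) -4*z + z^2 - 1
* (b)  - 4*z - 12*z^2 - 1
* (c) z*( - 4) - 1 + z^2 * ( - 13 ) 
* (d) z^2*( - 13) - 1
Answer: c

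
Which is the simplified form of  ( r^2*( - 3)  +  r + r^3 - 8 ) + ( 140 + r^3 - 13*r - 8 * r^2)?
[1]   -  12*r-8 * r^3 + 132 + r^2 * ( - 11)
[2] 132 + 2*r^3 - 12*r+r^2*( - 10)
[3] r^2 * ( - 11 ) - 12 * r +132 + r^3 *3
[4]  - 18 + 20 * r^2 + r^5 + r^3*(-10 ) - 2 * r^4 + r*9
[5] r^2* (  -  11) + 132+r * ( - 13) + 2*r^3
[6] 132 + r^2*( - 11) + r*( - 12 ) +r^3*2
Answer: 6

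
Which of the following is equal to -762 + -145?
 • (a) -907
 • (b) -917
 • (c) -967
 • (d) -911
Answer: a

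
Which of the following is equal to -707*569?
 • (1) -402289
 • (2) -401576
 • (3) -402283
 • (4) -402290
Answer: 3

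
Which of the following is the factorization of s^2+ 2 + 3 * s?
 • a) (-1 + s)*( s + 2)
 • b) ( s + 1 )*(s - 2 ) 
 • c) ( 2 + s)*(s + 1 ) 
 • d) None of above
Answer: c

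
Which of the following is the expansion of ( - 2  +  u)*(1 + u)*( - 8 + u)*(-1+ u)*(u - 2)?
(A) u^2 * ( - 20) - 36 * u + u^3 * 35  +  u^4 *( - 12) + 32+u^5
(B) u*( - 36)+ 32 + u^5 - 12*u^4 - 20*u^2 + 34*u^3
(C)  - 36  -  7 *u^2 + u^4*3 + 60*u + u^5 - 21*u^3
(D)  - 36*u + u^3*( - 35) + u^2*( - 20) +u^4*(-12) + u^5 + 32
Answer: A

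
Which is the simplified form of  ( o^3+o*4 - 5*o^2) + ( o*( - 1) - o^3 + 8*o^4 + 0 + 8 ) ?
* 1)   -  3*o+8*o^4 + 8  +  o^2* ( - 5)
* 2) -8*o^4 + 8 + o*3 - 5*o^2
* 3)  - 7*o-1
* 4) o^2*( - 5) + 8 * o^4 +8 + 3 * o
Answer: 4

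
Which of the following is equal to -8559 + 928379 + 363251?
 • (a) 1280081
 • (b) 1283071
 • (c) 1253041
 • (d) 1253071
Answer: b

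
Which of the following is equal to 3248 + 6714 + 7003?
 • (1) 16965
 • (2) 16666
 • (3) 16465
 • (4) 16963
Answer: 1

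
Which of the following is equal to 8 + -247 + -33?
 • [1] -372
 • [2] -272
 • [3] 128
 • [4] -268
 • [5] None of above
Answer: 2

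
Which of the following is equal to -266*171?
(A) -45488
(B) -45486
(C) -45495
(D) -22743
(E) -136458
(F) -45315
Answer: B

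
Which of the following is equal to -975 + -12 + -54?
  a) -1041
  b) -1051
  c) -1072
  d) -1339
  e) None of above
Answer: a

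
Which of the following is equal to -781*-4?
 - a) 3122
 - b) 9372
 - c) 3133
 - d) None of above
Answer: d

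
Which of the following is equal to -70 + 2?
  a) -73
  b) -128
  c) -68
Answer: c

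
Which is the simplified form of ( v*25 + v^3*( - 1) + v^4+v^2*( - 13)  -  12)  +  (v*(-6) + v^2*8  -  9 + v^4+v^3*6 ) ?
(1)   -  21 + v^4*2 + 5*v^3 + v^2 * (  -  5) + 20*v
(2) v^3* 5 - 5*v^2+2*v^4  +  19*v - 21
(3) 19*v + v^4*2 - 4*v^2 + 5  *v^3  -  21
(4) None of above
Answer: 2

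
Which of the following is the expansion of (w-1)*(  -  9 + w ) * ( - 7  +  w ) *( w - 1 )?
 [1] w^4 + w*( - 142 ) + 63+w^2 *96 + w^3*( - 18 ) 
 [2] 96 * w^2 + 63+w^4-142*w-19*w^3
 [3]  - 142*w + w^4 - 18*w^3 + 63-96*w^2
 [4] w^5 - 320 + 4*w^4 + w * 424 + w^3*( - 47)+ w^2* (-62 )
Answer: 1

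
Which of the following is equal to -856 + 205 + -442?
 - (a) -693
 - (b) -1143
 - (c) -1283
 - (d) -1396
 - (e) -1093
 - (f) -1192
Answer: e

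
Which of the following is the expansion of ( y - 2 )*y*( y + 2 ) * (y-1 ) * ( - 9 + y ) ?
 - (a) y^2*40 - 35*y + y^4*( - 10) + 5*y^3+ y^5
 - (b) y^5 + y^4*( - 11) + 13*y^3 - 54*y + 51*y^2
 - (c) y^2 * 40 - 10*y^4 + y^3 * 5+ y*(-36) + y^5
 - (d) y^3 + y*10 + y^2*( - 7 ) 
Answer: c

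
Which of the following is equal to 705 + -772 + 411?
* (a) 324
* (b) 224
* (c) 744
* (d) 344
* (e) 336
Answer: d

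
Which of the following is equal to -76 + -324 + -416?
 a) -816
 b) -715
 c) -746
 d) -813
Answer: a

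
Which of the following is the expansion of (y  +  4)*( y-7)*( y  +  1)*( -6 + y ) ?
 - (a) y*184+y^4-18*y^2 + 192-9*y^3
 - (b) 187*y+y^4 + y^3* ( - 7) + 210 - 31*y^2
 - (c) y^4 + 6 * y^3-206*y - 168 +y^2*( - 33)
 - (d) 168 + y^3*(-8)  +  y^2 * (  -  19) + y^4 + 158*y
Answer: d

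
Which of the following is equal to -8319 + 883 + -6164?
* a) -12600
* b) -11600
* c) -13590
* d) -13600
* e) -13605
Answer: d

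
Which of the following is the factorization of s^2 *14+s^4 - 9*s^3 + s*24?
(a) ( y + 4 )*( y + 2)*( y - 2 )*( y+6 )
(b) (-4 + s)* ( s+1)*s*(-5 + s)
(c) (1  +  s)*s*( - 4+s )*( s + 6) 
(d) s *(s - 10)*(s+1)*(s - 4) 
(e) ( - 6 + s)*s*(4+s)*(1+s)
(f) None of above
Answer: f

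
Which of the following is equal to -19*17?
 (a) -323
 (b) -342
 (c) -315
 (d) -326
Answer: a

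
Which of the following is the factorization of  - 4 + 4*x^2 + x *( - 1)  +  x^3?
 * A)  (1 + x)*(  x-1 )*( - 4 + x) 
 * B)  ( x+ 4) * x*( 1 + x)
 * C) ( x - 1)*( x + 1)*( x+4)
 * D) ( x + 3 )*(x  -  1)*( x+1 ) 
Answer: C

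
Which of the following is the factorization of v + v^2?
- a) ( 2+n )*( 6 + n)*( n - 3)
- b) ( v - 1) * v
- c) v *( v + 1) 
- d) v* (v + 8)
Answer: c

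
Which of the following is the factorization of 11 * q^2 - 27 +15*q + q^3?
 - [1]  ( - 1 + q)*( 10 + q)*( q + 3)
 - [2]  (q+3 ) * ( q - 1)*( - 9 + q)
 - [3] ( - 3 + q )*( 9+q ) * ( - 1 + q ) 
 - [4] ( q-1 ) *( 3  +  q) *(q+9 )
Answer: 4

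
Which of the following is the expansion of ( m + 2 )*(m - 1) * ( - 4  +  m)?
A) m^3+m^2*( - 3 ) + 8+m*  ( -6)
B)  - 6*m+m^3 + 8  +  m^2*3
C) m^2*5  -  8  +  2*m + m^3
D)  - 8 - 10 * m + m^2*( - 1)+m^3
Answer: A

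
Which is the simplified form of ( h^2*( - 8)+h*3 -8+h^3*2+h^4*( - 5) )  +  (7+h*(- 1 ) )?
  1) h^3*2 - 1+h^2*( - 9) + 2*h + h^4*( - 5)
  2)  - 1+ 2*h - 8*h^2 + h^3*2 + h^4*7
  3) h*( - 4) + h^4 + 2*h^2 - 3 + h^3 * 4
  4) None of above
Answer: 4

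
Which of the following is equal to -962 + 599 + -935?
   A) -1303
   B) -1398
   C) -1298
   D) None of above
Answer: C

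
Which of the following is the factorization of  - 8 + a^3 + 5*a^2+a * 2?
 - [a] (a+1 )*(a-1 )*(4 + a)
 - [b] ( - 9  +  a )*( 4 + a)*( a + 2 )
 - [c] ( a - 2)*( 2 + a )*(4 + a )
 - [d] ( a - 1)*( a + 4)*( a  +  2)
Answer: d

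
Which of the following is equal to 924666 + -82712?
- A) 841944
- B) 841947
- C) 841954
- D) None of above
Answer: C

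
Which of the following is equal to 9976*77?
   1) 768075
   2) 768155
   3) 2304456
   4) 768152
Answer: 4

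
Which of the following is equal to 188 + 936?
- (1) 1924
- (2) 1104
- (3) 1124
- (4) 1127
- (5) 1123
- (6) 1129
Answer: 3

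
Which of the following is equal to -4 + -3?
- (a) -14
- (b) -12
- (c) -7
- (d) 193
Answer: c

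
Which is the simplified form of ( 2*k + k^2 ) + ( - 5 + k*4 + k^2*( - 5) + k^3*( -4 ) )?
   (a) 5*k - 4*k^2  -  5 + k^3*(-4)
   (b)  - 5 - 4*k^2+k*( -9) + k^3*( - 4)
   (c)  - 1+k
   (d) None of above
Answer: d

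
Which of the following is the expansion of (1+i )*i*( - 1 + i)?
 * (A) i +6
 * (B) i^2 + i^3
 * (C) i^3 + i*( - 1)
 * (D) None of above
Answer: C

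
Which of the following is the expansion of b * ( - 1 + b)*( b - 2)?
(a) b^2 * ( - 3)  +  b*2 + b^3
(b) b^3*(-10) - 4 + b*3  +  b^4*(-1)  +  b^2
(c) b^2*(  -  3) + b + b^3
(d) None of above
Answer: a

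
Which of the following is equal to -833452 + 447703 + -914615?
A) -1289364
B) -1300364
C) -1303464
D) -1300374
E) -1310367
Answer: B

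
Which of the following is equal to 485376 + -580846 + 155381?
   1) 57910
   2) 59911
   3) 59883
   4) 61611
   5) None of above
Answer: 2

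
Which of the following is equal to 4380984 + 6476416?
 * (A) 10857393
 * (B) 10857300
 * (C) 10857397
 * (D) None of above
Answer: D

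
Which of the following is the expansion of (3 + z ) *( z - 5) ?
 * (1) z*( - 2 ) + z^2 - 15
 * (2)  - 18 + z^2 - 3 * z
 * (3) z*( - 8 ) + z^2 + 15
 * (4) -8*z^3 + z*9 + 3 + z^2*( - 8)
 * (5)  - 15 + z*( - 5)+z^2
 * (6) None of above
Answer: 1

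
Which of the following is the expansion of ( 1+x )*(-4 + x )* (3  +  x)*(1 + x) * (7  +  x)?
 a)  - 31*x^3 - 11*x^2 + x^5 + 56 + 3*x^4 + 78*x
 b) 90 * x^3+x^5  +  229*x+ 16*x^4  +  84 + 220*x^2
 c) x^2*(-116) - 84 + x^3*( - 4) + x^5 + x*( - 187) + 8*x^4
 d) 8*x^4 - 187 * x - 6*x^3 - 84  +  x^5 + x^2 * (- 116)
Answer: d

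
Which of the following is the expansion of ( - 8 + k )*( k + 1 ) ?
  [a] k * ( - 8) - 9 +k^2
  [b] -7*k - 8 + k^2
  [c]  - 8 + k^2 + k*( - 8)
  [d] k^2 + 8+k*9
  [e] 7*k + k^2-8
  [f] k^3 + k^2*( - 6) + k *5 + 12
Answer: b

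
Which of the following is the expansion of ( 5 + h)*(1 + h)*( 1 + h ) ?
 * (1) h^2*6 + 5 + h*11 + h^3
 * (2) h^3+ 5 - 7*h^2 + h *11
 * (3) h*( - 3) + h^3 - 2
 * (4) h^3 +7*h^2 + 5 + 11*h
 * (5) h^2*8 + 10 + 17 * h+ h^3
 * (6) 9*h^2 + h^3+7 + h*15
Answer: 4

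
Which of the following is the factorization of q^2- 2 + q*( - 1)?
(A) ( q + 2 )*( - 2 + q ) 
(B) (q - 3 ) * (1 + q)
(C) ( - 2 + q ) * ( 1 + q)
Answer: C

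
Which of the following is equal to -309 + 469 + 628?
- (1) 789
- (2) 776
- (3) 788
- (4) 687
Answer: 3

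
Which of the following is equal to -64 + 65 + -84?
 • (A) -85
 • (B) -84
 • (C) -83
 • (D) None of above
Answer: C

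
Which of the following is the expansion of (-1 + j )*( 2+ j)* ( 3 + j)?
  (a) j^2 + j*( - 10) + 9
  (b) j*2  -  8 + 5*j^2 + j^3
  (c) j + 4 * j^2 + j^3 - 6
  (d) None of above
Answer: c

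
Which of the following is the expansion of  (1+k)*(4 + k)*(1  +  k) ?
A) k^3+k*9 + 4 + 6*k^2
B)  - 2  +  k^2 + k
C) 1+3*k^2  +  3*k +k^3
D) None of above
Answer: A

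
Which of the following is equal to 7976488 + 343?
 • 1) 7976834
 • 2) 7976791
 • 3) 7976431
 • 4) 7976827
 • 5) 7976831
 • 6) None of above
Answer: 5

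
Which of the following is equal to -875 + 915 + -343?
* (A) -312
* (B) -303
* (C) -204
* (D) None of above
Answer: B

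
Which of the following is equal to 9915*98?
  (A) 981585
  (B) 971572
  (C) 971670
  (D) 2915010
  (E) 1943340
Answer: C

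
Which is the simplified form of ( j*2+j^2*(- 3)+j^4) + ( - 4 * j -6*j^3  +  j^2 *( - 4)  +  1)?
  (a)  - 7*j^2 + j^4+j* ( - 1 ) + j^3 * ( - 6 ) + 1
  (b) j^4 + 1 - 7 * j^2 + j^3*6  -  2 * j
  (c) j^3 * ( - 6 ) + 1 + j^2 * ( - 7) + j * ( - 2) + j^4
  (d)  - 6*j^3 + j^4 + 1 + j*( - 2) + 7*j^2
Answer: c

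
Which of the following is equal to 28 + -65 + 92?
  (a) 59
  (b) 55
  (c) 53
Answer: b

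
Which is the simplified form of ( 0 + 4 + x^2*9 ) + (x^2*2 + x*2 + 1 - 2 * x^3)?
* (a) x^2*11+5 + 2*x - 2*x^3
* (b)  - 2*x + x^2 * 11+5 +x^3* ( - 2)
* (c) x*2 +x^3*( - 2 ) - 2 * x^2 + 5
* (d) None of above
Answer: a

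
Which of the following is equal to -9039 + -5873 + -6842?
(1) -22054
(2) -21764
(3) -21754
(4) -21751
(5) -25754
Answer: 3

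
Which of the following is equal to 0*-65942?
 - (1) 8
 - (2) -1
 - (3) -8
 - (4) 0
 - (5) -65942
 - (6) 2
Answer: 4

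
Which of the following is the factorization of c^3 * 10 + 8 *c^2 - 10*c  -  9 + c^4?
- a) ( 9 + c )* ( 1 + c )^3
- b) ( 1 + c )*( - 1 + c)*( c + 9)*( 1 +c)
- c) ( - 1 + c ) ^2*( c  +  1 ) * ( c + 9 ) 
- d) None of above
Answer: b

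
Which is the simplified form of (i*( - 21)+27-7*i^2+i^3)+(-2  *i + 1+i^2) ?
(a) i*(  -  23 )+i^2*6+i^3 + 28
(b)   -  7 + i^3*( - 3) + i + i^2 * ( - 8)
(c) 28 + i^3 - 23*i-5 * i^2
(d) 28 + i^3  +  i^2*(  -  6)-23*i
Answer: d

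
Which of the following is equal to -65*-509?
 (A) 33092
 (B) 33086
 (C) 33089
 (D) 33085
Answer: D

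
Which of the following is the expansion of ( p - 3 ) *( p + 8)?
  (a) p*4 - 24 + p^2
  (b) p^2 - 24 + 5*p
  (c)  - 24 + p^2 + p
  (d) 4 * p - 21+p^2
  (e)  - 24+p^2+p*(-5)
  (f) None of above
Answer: b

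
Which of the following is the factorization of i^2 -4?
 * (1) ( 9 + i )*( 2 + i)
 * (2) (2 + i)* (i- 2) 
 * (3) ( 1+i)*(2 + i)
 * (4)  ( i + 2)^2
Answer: 2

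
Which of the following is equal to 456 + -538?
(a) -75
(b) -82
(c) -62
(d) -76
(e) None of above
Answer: b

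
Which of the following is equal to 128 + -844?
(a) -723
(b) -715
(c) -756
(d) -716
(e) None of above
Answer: d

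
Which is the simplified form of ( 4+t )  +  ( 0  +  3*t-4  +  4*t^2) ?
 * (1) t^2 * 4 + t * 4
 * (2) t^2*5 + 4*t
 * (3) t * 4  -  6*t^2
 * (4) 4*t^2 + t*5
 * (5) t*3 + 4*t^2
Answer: 1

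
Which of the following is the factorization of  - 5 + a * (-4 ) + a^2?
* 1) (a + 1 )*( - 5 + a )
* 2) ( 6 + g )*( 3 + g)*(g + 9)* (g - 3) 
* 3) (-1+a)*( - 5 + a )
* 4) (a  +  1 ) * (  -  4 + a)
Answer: 1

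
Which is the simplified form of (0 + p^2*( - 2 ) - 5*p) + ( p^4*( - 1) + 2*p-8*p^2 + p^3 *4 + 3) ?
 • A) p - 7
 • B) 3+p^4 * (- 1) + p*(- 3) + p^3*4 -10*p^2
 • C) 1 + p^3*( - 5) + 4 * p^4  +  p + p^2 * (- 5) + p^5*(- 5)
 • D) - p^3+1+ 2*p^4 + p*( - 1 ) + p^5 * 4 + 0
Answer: B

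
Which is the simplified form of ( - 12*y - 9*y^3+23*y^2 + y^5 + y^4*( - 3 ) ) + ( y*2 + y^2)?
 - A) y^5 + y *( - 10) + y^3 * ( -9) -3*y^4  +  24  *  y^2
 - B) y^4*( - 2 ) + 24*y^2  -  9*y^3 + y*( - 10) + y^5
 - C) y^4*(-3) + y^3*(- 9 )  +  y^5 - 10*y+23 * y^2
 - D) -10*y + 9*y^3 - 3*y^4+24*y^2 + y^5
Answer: A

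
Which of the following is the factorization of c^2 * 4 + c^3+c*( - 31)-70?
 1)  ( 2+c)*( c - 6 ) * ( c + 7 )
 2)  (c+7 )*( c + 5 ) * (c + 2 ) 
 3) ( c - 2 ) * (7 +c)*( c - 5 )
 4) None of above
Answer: 4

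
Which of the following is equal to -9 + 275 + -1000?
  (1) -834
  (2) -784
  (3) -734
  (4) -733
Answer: 3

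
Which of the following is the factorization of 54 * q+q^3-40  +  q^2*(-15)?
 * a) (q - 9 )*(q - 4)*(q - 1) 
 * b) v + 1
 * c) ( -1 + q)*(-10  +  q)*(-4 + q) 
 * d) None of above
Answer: c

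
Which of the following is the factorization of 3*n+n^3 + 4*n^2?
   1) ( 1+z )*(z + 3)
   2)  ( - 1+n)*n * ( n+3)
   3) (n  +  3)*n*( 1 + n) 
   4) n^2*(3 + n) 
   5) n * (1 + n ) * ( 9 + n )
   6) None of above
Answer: 3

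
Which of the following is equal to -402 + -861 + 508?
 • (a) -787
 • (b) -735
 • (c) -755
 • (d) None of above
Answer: c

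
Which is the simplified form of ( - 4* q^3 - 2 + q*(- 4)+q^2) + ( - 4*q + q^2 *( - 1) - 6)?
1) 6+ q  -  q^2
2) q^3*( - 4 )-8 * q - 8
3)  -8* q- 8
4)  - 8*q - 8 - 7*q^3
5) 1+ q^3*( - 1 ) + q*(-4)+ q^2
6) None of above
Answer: 2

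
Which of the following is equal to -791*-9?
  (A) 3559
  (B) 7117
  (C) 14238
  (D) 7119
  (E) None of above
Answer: D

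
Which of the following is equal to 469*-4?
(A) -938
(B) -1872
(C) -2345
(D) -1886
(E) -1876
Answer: E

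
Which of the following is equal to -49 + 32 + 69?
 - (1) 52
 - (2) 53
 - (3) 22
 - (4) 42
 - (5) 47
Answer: 1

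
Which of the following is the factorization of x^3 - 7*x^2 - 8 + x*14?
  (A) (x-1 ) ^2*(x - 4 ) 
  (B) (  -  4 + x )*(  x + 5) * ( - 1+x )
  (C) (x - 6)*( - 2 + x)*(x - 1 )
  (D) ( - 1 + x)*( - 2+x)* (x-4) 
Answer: D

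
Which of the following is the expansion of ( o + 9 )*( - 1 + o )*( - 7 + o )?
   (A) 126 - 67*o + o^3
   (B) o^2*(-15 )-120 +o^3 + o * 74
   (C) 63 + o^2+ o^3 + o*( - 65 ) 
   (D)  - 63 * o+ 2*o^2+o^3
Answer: C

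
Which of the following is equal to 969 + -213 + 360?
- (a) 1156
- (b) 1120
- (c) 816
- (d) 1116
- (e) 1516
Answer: d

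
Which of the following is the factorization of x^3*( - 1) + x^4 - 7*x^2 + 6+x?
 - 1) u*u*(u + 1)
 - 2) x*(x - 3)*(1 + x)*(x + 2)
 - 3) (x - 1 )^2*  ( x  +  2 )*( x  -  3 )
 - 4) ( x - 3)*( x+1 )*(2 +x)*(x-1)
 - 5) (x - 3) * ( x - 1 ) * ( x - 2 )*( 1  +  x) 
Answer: 4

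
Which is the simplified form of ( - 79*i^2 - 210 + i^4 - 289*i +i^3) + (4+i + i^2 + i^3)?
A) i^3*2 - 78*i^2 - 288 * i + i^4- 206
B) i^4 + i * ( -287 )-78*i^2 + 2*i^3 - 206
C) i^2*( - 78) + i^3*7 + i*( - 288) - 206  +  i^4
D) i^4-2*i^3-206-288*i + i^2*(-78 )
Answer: A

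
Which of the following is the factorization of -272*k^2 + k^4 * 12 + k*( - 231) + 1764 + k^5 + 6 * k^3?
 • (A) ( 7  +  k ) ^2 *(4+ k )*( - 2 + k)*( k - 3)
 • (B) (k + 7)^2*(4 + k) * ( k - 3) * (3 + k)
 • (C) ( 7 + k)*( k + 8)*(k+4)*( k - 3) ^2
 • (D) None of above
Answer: D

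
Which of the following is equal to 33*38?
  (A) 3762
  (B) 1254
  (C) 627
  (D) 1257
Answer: B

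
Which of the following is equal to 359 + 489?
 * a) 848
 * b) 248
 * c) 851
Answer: a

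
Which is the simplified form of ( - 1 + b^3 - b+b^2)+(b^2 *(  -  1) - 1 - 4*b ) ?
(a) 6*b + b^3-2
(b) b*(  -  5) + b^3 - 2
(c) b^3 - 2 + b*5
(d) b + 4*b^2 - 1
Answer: b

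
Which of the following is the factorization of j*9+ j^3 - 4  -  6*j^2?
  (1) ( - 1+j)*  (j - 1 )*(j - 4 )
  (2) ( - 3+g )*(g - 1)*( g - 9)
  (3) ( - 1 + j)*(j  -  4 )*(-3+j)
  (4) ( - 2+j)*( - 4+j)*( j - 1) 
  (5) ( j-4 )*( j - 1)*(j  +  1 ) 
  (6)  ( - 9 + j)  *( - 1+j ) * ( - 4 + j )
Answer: 1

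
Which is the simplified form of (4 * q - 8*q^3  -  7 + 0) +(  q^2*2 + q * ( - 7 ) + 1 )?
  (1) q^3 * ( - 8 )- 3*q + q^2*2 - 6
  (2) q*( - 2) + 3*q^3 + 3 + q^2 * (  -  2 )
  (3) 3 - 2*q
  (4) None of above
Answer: 1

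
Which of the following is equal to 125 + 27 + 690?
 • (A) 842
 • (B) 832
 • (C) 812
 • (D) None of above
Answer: A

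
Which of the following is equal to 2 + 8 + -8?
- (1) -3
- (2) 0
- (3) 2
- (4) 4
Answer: 3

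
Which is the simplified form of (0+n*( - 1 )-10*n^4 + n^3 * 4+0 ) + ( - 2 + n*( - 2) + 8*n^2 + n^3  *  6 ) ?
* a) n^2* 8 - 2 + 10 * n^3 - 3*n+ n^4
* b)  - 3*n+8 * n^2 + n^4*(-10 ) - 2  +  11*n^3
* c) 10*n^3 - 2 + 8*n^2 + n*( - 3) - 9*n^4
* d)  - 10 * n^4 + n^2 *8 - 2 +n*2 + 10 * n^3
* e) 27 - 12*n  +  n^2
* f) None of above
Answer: f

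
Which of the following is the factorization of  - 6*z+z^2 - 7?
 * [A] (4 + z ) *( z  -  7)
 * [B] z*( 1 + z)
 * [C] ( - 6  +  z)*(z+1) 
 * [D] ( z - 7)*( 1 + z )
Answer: D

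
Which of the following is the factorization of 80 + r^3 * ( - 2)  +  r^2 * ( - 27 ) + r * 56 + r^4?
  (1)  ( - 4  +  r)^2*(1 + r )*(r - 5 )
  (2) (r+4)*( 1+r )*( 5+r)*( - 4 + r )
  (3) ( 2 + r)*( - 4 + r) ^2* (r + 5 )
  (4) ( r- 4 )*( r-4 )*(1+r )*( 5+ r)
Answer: 4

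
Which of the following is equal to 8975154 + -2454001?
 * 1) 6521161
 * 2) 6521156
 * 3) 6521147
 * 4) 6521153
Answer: 4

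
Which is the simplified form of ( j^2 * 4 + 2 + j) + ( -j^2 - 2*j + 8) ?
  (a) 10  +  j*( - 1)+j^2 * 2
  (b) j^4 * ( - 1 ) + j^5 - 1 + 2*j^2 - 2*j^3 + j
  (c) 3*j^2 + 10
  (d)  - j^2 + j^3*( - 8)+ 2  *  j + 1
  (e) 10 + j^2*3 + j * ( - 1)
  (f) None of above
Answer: e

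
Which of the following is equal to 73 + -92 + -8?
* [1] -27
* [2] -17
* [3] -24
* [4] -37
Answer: 1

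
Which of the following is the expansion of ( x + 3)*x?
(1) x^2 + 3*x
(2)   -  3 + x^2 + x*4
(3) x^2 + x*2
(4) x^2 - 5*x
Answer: 1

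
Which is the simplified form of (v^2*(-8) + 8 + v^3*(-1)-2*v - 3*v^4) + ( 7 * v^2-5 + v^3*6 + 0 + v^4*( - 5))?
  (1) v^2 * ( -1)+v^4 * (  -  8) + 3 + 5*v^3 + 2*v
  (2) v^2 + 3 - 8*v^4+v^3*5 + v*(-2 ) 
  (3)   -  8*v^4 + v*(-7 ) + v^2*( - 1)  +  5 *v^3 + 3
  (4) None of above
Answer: 4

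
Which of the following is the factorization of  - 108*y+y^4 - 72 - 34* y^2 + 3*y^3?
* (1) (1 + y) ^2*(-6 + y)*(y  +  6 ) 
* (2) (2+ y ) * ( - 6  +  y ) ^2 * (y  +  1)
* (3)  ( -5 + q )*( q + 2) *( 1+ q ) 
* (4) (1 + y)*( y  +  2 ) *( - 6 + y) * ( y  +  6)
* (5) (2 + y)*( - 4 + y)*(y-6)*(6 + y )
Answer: 4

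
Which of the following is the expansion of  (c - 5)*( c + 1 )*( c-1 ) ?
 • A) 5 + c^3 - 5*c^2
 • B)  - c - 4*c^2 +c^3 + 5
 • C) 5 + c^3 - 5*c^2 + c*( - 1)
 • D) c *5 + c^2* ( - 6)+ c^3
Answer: C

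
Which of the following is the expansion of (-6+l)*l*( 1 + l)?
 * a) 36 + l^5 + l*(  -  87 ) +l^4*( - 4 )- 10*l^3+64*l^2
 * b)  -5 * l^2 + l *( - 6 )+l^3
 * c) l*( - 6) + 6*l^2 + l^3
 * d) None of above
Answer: b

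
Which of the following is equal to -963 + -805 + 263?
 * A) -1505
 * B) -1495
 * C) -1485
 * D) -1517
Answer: A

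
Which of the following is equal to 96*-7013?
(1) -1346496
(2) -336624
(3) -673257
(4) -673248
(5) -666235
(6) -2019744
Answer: 4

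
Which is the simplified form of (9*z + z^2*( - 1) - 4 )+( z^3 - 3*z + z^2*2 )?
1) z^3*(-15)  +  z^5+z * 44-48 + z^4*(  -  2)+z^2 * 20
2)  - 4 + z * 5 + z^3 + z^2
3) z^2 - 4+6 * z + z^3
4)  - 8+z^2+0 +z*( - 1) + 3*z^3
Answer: 3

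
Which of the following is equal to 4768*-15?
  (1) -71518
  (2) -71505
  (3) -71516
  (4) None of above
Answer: 4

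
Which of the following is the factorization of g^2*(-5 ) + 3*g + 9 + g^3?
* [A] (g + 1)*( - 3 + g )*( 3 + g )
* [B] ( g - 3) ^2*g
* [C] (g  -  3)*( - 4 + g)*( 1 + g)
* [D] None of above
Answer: D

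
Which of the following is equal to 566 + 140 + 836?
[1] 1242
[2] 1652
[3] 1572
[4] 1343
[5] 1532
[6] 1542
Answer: 6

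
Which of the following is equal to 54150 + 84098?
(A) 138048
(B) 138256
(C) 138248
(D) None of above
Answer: C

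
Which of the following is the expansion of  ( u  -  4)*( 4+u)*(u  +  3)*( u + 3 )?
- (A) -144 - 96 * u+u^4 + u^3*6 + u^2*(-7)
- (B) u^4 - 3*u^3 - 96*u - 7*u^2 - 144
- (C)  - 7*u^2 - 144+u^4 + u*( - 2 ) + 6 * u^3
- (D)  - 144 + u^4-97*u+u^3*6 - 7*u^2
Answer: A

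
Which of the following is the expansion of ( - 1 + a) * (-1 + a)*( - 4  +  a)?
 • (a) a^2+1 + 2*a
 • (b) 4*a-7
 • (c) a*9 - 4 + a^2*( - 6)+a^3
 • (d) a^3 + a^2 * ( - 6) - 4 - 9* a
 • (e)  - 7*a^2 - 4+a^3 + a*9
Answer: c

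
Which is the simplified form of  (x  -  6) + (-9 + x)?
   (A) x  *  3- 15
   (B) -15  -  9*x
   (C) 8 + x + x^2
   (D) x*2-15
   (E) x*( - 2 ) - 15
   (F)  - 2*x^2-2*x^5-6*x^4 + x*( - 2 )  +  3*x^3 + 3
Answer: D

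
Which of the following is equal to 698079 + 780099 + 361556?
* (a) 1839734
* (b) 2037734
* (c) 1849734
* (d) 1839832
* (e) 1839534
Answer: a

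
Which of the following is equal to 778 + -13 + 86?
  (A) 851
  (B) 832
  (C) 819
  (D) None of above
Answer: A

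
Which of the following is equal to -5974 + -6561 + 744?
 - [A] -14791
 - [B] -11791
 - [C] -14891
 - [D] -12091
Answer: B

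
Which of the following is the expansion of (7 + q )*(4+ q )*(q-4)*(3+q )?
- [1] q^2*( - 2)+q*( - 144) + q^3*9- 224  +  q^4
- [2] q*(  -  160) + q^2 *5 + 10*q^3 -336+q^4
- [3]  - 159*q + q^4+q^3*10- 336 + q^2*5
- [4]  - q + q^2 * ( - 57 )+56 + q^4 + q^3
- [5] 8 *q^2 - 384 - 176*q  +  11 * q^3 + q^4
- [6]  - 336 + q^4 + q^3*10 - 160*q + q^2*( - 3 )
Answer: 2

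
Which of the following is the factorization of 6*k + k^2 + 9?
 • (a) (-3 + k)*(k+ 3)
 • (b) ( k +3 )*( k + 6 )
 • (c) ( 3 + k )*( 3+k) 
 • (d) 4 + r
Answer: c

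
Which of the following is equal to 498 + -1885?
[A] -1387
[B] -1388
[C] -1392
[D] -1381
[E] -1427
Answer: A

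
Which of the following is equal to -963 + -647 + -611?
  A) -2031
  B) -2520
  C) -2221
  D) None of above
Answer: C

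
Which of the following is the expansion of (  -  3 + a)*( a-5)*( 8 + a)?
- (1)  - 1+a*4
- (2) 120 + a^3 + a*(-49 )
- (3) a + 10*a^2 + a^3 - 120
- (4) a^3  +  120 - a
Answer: 2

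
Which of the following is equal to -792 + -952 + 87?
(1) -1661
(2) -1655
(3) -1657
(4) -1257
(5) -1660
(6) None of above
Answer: 3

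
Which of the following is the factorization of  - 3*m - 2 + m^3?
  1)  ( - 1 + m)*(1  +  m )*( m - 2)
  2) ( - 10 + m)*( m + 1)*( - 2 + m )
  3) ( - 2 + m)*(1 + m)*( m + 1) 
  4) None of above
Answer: 3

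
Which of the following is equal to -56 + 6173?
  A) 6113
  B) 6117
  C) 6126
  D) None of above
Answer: B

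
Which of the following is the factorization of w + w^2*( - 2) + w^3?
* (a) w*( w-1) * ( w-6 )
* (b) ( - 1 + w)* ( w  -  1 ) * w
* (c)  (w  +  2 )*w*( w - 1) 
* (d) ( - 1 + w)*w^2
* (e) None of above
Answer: b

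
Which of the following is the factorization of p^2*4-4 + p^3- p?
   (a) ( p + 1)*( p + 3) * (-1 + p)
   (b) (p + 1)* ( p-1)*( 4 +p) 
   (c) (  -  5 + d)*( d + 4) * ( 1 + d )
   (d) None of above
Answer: b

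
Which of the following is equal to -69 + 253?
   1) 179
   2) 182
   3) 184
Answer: 3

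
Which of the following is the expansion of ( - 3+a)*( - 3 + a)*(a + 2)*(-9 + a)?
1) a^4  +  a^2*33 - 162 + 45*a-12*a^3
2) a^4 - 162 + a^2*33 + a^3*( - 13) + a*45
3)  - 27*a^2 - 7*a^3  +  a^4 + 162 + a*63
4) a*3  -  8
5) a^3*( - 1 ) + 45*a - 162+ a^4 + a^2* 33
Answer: 2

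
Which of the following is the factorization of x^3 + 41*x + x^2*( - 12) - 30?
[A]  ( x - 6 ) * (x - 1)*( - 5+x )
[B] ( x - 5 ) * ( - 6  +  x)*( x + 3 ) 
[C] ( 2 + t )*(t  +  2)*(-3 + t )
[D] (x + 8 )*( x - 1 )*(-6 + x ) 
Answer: A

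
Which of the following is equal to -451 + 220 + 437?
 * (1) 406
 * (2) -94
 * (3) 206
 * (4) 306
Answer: 3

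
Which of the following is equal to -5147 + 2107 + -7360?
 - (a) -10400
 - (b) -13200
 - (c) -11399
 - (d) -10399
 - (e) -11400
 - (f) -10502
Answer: a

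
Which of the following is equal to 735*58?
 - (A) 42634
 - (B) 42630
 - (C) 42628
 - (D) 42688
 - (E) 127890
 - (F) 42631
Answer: B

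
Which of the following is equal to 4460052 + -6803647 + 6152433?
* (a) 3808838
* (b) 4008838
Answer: a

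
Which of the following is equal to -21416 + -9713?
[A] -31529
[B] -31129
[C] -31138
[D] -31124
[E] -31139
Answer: B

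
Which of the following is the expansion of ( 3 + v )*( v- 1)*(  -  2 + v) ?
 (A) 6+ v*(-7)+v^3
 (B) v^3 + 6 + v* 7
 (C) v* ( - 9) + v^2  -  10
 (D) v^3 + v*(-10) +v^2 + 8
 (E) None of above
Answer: A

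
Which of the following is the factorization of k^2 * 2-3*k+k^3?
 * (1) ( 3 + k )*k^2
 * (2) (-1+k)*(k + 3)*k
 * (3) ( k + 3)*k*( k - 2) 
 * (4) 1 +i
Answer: 2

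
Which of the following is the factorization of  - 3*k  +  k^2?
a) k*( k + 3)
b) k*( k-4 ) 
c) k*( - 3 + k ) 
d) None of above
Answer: c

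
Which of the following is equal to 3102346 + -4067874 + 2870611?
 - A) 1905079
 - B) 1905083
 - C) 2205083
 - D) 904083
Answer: B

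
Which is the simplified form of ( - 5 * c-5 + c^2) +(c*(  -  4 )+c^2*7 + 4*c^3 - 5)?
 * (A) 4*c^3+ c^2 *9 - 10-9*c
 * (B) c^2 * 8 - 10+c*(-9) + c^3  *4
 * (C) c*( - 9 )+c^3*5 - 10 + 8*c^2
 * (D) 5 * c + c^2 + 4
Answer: B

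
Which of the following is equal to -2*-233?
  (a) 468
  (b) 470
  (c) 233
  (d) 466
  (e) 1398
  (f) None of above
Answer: d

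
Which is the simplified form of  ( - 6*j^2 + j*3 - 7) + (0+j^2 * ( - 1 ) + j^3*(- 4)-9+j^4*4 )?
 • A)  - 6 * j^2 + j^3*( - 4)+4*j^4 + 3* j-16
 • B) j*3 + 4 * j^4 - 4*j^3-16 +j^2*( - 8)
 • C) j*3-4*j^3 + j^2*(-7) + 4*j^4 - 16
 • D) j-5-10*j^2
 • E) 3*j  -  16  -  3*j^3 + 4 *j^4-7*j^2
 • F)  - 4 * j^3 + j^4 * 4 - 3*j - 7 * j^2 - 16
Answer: C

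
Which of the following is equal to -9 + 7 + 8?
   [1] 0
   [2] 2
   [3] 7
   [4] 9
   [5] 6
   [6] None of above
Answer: 5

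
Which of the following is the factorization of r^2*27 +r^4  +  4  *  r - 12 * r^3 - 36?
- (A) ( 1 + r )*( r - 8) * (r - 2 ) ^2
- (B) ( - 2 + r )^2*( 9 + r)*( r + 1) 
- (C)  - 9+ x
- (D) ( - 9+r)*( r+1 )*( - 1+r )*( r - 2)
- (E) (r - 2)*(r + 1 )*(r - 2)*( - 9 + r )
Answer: E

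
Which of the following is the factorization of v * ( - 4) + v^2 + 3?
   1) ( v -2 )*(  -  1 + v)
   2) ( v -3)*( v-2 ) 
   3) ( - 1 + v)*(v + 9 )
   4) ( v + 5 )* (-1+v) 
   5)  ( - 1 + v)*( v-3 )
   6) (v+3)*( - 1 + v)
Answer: 5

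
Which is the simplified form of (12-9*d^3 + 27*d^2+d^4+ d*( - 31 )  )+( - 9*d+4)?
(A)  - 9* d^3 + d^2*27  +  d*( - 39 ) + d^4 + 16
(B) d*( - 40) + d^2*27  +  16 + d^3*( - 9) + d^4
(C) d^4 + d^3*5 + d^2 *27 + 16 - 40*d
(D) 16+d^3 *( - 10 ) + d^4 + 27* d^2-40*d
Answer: B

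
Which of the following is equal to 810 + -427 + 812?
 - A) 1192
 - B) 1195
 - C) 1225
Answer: B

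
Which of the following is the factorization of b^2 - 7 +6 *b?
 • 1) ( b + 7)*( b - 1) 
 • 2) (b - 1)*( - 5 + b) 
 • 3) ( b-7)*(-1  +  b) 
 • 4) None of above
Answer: 1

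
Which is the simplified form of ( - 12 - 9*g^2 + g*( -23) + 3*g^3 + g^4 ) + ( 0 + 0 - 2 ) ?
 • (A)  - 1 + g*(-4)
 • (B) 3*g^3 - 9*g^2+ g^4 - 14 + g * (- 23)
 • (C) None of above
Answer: B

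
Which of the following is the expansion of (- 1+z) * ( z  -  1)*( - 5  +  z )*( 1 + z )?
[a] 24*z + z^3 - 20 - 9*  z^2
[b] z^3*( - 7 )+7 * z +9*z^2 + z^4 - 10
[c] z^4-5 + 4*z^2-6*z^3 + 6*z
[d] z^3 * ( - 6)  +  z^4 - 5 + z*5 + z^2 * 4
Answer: c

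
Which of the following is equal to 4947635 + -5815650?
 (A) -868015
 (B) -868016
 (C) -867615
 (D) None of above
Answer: A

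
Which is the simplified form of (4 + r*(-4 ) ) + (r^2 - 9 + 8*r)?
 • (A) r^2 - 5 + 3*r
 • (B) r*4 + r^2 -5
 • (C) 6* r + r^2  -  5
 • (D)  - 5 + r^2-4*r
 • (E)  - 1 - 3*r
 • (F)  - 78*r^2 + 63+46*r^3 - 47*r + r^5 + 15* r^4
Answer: B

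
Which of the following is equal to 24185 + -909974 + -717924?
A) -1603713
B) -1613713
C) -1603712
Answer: A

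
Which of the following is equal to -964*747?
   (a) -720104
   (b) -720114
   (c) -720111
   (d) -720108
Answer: d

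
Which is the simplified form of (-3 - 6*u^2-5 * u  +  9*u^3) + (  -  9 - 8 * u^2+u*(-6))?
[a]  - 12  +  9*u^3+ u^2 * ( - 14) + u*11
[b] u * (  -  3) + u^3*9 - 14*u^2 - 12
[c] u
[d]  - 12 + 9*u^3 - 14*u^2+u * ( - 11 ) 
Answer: d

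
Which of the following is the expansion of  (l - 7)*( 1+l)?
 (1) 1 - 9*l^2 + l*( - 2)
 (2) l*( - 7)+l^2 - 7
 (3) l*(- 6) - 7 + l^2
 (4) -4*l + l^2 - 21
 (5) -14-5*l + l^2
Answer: 3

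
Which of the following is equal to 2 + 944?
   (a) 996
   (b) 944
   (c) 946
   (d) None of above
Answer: c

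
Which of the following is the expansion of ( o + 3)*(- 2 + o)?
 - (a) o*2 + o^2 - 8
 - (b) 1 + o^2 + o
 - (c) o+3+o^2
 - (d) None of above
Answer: d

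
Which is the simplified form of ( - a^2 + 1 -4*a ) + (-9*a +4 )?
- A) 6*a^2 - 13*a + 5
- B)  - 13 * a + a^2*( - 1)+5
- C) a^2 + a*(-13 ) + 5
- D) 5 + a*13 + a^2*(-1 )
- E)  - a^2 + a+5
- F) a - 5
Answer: B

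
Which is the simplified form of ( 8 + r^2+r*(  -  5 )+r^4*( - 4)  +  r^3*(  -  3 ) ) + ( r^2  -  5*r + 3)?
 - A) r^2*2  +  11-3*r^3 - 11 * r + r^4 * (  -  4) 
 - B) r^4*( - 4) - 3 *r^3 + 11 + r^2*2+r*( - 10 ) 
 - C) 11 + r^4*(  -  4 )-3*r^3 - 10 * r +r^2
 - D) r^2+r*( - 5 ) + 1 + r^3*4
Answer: B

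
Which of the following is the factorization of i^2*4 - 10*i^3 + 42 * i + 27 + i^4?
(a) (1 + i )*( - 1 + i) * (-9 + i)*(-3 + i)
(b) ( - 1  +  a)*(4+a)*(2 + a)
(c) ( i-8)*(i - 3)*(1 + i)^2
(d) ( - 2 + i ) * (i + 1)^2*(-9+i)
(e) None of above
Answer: e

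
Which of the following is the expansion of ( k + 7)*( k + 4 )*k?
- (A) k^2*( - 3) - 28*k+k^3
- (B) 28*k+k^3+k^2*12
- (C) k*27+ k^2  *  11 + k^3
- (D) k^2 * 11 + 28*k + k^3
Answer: D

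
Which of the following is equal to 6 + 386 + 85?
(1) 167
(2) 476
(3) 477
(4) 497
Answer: 3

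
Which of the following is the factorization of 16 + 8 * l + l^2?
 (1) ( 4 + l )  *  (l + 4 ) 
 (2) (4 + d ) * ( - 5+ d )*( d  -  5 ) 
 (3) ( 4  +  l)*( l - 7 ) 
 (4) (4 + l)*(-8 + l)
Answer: 1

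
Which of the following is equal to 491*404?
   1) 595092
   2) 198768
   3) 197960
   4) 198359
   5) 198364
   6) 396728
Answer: 5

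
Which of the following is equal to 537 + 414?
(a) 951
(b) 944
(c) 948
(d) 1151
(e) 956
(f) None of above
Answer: a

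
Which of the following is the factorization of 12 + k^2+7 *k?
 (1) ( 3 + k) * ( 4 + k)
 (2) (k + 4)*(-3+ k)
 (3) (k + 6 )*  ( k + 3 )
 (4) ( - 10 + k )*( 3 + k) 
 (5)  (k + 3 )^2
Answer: 1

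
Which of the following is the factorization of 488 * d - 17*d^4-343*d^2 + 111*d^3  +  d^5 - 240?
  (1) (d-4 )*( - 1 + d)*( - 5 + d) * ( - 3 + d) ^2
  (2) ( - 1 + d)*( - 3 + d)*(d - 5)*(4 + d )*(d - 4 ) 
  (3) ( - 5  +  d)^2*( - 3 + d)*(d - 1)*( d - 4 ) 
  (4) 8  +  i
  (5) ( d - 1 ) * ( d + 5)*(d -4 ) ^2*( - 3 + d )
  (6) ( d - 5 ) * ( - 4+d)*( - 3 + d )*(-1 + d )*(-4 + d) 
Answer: 6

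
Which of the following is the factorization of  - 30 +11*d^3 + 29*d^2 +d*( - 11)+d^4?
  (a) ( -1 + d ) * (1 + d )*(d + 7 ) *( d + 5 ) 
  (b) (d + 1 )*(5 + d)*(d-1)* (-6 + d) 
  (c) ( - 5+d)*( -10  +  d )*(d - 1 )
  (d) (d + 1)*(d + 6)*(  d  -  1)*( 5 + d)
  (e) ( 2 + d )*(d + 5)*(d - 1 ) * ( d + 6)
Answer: d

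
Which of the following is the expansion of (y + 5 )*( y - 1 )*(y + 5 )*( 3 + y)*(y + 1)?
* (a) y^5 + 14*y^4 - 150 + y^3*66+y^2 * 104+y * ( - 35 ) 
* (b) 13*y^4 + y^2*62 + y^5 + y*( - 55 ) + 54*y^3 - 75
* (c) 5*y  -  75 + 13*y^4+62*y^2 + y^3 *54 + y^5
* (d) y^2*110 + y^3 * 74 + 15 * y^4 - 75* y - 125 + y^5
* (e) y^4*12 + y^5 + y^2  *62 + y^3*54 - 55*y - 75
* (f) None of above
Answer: b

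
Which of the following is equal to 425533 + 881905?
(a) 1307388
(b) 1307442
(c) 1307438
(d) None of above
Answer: c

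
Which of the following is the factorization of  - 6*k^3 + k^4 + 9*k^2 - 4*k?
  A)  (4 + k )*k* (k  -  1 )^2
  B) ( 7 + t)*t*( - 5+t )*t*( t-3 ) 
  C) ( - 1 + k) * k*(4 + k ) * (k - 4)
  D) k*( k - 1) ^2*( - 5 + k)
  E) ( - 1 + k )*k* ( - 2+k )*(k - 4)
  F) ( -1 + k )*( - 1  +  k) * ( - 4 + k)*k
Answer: F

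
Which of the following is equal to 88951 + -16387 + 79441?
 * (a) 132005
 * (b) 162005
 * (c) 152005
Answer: c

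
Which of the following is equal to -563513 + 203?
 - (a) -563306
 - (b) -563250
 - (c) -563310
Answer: c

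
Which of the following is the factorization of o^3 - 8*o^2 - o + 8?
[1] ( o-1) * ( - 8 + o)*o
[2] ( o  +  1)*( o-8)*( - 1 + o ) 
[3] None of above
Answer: 2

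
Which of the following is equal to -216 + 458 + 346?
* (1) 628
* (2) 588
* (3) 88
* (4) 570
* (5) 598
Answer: 2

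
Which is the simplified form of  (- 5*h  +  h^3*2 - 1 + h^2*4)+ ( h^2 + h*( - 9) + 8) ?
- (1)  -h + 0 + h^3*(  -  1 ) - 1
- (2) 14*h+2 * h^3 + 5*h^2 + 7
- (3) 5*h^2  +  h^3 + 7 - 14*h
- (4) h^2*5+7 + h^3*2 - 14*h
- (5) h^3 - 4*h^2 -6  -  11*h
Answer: 4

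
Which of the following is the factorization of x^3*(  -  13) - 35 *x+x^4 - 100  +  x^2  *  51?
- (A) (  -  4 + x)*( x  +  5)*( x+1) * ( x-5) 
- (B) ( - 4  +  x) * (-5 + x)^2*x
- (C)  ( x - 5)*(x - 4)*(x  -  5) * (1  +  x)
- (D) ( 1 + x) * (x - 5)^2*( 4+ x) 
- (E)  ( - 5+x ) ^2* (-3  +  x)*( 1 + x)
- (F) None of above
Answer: C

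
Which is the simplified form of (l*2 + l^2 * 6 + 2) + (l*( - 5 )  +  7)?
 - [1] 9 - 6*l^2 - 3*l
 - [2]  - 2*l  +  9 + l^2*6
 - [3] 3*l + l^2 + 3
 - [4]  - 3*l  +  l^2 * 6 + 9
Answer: 4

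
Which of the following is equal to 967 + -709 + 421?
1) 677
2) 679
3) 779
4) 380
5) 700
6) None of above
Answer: 2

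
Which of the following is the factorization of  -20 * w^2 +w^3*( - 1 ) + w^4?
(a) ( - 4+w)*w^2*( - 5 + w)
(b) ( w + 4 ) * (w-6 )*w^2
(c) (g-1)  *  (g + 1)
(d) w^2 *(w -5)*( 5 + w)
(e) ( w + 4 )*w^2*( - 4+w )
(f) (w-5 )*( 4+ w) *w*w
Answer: f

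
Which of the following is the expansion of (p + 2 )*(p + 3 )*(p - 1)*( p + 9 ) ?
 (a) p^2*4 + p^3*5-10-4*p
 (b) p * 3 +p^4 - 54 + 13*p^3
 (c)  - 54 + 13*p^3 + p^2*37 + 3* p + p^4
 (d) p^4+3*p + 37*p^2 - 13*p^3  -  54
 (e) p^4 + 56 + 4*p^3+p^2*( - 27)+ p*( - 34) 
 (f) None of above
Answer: c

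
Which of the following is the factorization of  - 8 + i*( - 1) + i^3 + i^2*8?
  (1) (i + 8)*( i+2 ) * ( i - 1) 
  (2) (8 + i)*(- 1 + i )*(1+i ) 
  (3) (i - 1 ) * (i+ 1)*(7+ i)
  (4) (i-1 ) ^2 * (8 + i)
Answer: 2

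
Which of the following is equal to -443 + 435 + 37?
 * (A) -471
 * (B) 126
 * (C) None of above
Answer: C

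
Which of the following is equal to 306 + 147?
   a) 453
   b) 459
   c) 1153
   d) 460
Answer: a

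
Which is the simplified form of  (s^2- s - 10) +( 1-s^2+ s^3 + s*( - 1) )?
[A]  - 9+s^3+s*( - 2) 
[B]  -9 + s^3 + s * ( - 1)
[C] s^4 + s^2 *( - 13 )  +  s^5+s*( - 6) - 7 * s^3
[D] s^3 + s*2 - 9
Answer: A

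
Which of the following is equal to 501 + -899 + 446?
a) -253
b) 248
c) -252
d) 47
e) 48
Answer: e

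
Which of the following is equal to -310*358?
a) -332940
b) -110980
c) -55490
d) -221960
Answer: b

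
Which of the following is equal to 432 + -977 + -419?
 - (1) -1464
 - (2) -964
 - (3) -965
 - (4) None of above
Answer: 2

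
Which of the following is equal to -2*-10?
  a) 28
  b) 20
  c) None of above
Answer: b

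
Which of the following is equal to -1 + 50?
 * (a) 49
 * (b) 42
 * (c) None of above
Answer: a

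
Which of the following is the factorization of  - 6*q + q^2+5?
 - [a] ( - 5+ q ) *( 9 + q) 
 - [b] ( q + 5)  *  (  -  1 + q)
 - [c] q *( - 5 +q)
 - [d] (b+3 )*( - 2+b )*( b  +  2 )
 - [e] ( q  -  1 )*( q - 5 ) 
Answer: e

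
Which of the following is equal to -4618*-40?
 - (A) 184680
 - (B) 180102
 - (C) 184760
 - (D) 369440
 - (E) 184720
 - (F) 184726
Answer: E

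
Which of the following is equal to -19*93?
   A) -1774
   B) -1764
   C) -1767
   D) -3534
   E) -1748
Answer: C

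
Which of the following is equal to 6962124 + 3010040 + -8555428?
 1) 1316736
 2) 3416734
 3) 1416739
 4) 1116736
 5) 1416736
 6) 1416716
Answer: 5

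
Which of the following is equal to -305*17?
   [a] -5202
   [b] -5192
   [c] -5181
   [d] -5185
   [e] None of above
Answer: d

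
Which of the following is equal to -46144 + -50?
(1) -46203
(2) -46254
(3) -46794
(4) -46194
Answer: 4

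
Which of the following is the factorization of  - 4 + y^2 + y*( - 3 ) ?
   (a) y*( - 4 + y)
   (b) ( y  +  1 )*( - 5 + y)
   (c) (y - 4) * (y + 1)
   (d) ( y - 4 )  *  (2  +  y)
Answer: c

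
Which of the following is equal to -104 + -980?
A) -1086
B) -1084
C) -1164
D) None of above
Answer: B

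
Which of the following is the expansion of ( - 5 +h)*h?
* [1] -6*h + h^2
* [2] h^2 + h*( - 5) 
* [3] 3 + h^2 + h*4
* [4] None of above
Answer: 2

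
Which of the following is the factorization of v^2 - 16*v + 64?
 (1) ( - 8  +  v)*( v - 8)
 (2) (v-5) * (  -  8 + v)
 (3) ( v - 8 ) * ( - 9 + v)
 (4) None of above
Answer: 1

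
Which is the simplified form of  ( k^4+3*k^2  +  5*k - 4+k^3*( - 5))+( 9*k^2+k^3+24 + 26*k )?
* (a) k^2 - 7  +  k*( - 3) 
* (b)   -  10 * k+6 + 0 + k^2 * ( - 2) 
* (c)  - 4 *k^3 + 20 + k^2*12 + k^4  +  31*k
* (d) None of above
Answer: c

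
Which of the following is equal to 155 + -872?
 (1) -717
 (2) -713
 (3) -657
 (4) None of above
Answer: 1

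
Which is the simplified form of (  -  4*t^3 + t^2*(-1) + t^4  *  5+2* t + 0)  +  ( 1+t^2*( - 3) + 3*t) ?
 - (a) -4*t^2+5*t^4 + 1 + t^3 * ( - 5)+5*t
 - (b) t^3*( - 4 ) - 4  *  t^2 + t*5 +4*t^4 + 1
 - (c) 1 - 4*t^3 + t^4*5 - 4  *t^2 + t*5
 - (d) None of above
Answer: c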